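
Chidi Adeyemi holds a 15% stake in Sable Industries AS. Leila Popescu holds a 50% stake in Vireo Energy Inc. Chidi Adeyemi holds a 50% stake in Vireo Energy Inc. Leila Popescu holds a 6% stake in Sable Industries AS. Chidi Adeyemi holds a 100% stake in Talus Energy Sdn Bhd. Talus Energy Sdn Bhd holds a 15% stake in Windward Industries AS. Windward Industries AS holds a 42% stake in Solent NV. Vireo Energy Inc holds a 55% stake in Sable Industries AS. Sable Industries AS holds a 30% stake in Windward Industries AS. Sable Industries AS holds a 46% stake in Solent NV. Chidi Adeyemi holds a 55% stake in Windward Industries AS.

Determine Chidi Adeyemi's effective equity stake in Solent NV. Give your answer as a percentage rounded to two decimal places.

54.31%

Chidi reaches Solent along 6 paths.
Via Windward: 55% × 42% = 23.1%.
Via Sable → Windward: 15% × 30% × 42% = 1.89%.
Via Vireo → Sable → Windward: 50% × 55% × 30% × 42% = 3.465%.
Via Talus → Windward: 100% × 15% × 42% = 6.3%.
Via Sable: 15% × 46% = 6.9%.
Via Vireo → Sable: 50% × 55% × 46% = 12.65%.
Total: 23.1% + 1.89% + 3.465% + 6.3% + 6.9% + 12.65% = 54.305%.
Rounded: 54.31%.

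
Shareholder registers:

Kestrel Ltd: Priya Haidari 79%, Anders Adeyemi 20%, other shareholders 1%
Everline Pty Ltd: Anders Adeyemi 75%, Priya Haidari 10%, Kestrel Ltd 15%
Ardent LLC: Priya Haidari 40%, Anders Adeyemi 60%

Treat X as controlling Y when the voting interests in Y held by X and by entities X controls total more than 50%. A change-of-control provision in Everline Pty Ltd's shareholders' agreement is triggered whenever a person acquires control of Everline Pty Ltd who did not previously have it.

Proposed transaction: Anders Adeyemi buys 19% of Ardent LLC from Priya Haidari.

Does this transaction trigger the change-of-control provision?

The purchase adds only to Anders's holdings (Priya's stake shrinks), so Anders is the only person who could newly come to control Everline.
Anders holds 75% of Everline, so Anders controls Everline.
So Anders already controls Everline before the transaction.
After the purchase, Anders's direct stake in Ardent rises to 60% + 19% = 79%, and Priya's stake falls to 21%.
Anders controlled Everline already, so this is not a new person acquiring control; every other person's position is unchanged or reduced.
No new person acquires control, so the clause is not triggered.

No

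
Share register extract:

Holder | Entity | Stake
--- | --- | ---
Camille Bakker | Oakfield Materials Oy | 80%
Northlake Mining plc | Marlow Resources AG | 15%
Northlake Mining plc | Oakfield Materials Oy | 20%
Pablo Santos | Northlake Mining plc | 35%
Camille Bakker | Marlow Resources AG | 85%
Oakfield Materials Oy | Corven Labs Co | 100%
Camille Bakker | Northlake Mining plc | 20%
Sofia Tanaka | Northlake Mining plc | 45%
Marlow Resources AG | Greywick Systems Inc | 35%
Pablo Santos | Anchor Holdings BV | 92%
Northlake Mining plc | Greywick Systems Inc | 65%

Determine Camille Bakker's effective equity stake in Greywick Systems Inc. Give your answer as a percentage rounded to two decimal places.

43.80%

Camille reaches Greywick along 3 paths.
Via Northlake: 20% × 65% = 13%.
Via Northlake → Marlow: 20% × 15% × 35% = 1.05%.
Via Marlow: 85% × 35% = 29.75%.
Total: 13% + 1.05% + 29.75% = 43.8%.
Rounded: 43.80%.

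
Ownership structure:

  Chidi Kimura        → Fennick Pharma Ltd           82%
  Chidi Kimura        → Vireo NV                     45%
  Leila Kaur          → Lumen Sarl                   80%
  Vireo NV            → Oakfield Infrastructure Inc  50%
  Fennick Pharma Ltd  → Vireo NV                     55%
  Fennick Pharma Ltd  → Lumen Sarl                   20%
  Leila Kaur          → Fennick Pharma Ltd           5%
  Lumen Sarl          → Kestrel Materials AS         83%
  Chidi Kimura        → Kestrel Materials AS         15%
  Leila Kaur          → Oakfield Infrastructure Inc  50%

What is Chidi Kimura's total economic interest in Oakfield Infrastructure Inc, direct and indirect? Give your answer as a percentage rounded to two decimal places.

Chidi reaches Oakfield along 2 paths.
Via Vireo: 45% × 50% = 22.5%.
Via Fennick → Vireo: 82% × 55% × 50% = 22.55%.
Total: 22.5% + 22.55% = 45.05%.

45.05%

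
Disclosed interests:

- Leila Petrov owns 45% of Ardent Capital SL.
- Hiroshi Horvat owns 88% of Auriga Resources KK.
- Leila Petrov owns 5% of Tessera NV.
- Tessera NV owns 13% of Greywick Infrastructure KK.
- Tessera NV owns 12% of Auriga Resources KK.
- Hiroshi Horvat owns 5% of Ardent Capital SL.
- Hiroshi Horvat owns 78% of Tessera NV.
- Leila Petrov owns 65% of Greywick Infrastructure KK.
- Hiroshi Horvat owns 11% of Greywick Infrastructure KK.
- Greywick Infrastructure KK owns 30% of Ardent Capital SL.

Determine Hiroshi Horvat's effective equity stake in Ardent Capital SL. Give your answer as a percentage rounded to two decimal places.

Hiroshi reaches Ardent along 3 paths.
Direct stake: 5% = 5%.
Via Tessera → Greywick: 78% × 13% × 30% = 3.042%.
Via Greywick: 11% × 30% = 3.3%.
Total: 5% + 3.042% + 3.3% = 11.342%.
Rounded: 11.34%.

11.34%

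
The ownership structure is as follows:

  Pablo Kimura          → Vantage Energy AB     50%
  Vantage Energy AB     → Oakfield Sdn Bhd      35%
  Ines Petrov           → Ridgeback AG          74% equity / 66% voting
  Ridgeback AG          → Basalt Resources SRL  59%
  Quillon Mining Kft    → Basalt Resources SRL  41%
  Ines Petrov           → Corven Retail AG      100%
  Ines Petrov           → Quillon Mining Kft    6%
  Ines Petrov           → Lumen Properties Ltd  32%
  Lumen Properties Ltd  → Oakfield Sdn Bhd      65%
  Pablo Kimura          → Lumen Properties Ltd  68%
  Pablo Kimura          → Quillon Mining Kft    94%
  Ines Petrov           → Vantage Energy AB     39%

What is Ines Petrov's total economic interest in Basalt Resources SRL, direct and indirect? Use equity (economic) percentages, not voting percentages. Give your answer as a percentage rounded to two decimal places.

Ines reaches Basalt along 2 paths.
Via Quillon: 6% × 41% = 2.46%.
Via Ridgeback: 74% × 59% = 43.66%.
Total: 2.46% + 43.66% = 46.12%.

46.12%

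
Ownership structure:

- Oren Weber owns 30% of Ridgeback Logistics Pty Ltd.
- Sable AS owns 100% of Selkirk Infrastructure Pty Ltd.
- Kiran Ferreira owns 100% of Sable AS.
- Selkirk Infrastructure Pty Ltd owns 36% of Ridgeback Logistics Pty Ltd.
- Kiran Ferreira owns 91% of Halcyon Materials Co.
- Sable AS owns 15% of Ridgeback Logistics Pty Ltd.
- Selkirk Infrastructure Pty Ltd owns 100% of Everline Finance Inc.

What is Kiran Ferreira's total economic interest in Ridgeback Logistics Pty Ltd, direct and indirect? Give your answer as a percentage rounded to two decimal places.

51.00%

Kiran reaches Ridgeback along 2 paths.
Via Sable → Selkirk: 100% × 100% × 36% = 36%.
Via Sable: 100% × 15% = 15%.
Total: 36% + 15% = 51%.
Rounded: 51.00%.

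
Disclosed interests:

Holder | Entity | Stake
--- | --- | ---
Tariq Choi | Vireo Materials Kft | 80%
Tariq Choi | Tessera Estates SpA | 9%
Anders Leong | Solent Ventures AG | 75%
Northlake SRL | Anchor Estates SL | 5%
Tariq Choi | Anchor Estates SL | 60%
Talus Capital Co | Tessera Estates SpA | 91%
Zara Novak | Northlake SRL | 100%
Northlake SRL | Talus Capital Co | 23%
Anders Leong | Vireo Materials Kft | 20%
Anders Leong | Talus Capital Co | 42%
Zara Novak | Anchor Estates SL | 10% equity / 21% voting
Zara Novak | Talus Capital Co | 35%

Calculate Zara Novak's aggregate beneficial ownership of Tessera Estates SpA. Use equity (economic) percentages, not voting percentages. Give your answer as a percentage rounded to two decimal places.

52.78%

Zara reaches Tessera along 2 paths.
Via Talus: 35% × 91% = 31.85%.
Via Northlake → Talus: 100% × 23% × 91% = 20.93%.
Total: 31.85% + 20.93% = 52.78%.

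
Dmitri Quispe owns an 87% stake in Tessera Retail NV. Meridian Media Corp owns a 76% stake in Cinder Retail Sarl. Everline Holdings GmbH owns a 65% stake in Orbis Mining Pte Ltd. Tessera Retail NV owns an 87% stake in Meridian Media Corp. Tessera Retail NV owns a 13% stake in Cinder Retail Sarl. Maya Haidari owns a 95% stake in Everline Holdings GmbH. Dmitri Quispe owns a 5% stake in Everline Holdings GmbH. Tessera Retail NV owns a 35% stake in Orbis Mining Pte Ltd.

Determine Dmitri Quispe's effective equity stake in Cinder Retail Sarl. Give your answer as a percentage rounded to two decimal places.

68.83%

Dmitri reaches Cinder along 2 paths.
Via Tessera: 87% × 13% = 11.31%.
Via Tessera → Meridian: 87% × 87% × 76% = 57.5244%.
Total: 11.31% + 57.5244% = 68.8344%.
Rounded: 68.83%.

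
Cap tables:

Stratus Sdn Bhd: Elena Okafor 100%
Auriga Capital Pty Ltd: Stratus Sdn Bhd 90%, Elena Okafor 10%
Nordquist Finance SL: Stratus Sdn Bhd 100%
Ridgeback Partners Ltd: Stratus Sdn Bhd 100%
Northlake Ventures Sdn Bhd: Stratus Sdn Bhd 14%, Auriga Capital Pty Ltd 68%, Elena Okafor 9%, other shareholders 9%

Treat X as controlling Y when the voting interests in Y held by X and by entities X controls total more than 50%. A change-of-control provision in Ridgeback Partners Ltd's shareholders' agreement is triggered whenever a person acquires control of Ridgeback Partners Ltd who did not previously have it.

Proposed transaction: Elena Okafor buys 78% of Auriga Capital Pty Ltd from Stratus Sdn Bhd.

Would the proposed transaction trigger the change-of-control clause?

The purchase adds only to Elena's holdings (Stratus's stake shrinks), so Elena is the only person who could newly come to control Ridgeback.
Elena holds 100% of Stratus, so Elena controls Stratus.
Stratus holds 100% of Ridgeback, so Elena controls Ridgeback.
So Elena already controls Ridgeback before the transaction.
After the purchase, Elena's direct stake in Auriga rises to 10% + 78% = 88%, and Stratus's stake falls to 12%.
Elena controlled Ridgeback already, so this is not a new person acquiring control; every other person's position is unchanged or reduced.
No new person acquires control, so the clause is not triggered.

No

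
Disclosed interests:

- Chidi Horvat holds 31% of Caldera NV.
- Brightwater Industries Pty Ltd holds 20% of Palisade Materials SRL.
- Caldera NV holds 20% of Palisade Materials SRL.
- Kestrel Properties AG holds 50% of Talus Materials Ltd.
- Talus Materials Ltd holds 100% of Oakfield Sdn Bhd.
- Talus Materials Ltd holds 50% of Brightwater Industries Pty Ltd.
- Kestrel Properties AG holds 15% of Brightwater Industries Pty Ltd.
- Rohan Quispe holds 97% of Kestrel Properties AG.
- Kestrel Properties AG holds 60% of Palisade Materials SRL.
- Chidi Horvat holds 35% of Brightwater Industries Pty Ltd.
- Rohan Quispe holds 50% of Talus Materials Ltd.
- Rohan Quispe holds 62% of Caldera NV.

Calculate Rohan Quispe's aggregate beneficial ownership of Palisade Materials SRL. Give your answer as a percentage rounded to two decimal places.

83.36%

Rohan reaches Palisade along 5 paths.
Via Caldera: 62% × 20% = 12.4%.
Via Kestrel: 97% × 60% = 58.2%.
Via Kestrel → Brightwater: 97% × 15% × 20% = 2.91%.
Via Talus → Brightwater: 50% × 50% × 20% = 5%.
Via Kestrel → Talus → Brightwater: 97% × 50% × 50% × 20% = 4.85%.
Total: 12.4% + 58.2% + 2.91% + 5% + 4.85% = 83.36%.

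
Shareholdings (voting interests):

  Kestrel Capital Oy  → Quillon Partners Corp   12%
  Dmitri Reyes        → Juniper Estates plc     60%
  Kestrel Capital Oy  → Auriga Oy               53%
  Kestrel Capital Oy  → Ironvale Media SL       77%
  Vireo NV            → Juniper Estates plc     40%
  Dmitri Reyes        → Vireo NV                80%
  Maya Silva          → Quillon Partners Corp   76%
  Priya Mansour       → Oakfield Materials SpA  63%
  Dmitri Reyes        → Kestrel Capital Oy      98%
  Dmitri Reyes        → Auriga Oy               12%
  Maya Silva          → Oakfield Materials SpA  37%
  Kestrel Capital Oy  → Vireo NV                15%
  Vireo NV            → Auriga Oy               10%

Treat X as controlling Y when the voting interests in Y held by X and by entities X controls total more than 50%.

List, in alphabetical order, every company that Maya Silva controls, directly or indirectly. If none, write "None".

Maya holds 76% of Quillon, so Maya controls Quillon.
No other company's threshold is met.

Quillon Partners Corp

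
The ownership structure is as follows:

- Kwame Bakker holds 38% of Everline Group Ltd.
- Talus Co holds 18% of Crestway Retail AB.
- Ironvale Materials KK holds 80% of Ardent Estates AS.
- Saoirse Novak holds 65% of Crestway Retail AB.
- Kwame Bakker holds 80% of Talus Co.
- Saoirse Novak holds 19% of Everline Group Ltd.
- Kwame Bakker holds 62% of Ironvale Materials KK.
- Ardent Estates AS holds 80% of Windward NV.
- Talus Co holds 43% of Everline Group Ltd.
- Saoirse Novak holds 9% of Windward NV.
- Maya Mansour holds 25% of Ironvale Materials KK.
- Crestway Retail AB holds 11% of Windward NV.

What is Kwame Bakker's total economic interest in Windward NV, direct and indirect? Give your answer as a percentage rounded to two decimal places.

41.26%

Kwame reaches Windward along 2 paths.
Via Talus → Crestway: 80% × 18% × 11% = 1.584%.
Via Ironvale → Ardent: 62% × 80% × 80% = 39.68%.
Total: 1.584% + 39.68% = 41.264%.
Rounded: 41.26%.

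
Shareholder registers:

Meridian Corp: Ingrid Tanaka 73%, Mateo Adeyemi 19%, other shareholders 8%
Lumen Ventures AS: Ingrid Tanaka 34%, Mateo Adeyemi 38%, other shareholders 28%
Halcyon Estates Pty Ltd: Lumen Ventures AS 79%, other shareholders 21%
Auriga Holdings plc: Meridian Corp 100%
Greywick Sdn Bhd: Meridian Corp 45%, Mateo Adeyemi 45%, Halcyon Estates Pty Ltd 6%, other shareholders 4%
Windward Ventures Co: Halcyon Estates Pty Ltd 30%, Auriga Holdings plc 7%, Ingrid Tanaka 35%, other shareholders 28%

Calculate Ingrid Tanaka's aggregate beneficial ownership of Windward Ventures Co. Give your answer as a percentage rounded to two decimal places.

48.17%

Ingrid reaches Windward along 3 paths.
Via Lumen → Halcyon: 34% × 79% × 30% = 8.058%.
Via Meridian → Auriga: 73% × 100% × 7% = 5.11%.
Direct stake: 35% = 35%.
Total: 8.058% + 5.11% + 35% = 48.168%.
Rounded: 48.17%.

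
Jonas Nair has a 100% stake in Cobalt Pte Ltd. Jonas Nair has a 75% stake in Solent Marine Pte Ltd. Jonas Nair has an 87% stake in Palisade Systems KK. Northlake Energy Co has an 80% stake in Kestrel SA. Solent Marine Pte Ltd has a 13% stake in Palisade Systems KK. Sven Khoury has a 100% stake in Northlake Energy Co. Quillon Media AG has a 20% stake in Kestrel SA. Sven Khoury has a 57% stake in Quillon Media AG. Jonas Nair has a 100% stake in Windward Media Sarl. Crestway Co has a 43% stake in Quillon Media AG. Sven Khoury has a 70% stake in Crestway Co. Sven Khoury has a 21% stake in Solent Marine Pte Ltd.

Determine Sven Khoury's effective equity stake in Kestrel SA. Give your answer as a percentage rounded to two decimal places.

97.42%

Sven reaches Kestrel along 3 paths.
Via Crestway → Quillon: 70% × 43% × 20% = 6.02%.
Via Quillon: 57% × 20% = 11.4%.
Via Northlake: 100% × 80% = 80%.
Total: 6.02% + 11.4% + 80% = 97.42%.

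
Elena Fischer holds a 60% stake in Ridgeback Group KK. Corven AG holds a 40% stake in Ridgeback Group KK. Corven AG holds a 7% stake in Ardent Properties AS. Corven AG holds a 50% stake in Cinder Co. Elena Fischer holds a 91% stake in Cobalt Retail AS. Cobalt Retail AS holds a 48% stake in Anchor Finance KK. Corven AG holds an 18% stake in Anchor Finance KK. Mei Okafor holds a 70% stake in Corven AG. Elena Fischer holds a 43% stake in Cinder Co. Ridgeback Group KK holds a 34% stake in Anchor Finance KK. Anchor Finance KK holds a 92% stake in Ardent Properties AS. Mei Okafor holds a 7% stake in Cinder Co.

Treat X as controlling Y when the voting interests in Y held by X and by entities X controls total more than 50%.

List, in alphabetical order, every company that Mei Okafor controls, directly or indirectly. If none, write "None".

Mei holds 70% of Corven, so Mei controls Corven.
Corven and Mei together hold 50% + 7% = 57% of Cinder, so Mei controls Cinder.
No other company's threshold is met.

Cinder Co, Corven AG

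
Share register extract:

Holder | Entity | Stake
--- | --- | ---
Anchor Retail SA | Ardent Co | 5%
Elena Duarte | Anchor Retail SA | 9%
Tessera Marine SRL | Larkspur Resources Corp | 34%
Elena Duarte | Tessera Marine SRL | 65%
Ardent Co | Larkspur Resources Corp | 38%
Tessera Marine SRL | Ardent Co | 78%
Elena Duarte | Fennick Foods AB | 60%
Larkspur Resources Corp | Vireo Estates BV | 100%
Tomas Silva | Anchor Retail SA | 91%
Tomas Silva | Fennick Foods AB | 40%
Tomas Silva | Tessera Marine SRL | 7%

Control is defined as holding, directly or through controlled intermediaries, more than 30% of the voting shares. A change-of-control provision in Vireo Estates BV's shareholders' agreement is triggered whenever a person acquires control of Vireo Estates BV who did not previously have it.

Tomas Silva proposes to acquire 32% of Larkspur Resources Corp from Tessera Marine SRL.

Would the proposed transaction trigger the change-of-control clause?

Yes

The purchase adds only to Tomas's holdings (Tessera's stake shrinks), so Tomas is the only person who could newly come to control Vireo.
Tomas holds 40% of Fennick, so Tomas controls Fennick.
Tomas holds 91% of Anchor, so Tomas controls Anchor.
Neither Tomas nor any entity Tomas controls holds any voting interest in Vireo.
So before the transaction, Tomas does not control Vireo.
After the purchase, Tomas holds 32% of Larkspur directly, and Tessera's stake falls to 2%.
Tomas holds 32% of Larkspur, so Tomas controls Larkspur.
Larkspur holds 100% of Vireo, so Tomas controls Vireo.
Tomas did not control Vireo before and does after, so the clause is triggered.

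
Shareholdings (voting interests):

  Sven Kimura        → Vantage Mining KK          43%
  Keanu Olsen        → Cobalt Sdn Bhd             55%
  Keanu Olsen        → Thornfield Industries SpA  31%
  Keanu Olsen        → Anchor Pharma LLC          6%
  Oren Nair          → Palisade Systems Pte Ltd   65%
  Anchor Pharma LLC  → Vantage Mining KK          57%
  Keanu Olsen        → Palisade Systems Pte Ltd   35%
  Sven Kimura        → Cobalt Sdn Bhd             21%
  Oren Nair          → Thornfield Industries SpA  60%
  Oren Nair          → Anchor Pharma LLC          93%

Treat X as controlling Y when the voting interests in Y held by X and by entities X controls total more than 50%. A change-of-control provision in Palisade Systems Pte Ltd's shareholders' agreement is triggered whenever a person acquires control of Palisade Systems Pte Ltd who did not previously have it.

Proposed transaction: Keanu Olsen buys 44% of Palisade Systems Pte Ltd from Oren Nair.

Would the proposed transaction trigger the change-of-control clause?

Yes

The purchase adds only to Keanu's holdings (Oren's stake shrinks), so Keanu is the only person who could newly come to control Palisade.
Keanu holds 55% of Cobalt, so Keanu controls Cobalt.
In Palisade, Keanu's side holds only 35%, not > 50%.
So before the transaction, Keanu does not control Palisade.
After the purchase, Keanu's direct stake in Palisade rises to 35% + 44% = 79%, and Oren's stake falls to 21%.
Keanu holds 79% of Palisade, so Keanu controls Palisade.
Keanu did not control Palisade before and does after, so the clause is triggered.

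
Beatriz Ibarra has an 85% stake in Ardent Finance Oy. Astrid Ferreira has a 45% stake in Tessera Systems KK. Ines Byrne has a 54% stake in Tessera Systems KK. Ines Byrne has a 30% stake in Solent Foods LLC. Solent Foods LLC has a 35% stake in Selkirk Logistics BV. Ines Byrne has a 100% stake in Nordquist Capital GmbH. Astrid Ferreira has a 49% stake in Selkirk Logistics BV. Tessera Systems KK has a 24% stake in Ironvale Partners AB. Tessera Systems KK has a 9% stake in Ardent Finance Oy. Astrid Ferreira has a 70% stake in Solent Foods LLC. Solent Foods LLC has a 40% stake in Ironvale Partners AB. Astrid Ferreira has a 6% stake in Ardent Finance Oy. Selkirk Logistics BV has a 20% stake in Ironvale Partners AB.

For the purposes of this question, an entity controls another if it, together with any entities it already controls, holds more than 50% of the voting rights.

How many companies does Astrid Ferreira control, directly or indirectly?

3

Astrid holds 70% of Solent, so Astrid controls Solent.
Astrid and Solent together hold 49% + 35% = 84% of Selkirk, so Astrid controls Selkirk.
Solent and Selkirk together hold 40% + 20% = 60% of Ironvale, so Astrid controls Ironvale.
No other company's threshold is met.
Astrid controls 3 companies.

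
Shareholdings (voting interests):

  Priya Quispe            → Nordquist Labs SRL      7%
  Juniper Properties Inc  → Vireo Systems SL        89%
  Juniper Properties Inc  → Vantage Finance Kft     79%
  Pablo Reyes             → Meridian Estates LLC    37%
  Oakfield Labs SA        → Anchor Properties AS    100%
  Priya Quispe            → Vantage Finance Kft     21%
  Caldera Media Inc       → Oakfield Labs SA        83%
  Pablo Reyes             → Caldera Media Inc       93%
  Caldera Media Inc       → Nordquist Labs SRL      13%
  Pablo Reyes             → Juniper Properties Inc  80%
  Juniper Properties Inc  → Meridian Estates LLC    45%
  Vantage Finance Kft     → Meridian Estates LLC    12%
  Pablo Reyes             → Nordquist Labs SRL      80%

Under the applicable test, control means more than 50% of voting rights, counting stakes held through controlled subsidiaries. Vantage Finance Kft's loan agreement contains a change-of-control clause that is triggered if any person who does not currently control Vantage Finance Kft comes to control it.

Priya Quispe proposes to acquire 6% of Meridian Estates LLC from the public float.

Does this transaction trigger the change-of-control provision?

No

The purchase changes only Priya's holdings, so Priya is the only person who could newly come to control Vantage.
Priya's largest direct stake is 21% in Vantage, which does not meet the threshold, so Priya controls no company.
In Vantage, Priya's side holds only 21%, not > 50%.
So before the transaction, Priya does not control Vantage.
After the purchase, Priya holds 6% of Meridian directly.
Priya's side now holds 6% of Meridian, not > 50%, so Priya still does not control Meridian.
After the transaction, Priya's side holds 21% of Vantage, not > 50%, so Priya still does not control Vantage.
No new person acquires control, so the clause is not triggered.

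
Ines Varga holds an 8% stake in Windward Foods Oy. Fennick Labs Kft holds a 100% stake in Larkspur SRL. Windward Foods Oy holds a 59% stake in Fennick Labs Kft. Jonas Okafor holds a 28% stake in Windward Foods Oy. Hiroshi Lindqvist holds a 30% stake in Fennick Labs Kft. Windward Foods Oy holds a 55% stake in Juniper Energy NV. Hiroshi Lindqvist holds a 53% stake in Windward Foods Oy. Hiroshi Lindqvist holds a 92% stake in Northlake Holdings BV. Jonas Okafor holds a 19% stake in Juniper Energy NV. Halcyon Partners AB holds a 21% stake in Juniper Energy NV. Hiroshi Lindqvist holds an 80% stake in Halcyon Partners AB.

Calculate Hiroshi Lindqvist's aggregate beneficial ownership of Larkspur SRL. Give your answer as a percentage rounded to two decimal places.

61.27%

Hiroshi reaches Larkspur along 2 paths.
Via Fennick: 30% × 100% = 30%.
Via Windward → Fennick: 53% × 59% × 100% = 31.27%.
Total: 30% + 31.27% = 61.27%.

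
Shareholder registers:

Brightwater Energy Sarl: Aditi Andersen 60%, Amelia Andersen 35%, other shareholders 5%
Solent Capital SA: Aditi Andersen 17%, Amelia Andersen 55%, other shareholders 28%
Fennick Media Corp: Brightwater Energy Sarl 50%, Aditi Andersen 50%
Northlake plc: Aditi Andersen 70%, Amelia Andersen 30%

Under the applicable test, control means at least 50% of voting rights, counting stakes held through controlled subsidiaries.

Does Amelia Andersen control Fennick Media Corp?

Amelia holds 55% of Solent, so Amelia controls Solent.
Neither Amelia nor any entity Amelia controls holds any voting interest in Fennick.
So Amelia does not control Fennick.

No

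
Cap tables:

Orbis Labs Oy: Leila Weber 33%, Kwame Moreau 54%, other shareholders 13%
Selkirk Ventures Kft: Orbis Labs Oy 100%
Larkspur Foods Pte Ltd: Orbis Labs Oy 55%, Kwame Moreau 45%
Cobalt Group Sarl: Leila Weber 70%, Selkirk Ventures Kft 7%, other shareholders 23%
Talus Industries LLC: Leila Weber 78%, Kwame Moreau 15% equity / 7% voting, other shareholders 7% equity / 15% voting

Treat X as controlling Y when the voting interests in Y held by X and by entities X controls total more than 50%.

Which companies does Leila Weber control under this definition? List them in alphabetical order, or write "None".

Cobalt Group Sarl, Talus Industries LLC

Leila holds 70% of Cobalt, so Leila controls Cobalt.
Leila holds 78% of Talus, so Leila controls Talus.
No other company's threshold is met.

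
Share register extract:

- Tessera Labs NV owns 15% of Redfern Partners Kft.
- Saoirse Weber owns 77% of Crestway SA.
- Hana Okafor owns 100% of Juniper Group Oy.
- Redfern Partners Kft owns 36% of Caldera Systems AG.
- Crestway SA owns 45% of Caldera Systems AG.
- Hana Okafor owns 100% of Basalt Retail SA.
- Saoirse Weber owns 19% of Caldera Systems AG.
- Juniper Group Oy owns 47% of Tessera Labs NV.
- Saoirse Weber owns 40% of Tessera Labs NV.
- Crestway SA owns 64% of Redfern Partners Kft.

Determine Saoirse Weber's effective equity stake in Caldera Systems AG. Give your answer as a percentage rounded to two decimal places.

Saoirse reaches Caldera along 4 paths.
Direct stake: 19% = 19%.
Via Crestway → Redfern: 77% × 64% × 36% = 17.7408%.
Via Tessera → Redfern: 40% × 15% × 36% = 2.16%.
Via Crestway: 77% × 45% = 34.65%.
Total: 19% + 17.7408% + 2.16% + 34.65% = 73.5508%.
Rounded: 73.55%.

73.55%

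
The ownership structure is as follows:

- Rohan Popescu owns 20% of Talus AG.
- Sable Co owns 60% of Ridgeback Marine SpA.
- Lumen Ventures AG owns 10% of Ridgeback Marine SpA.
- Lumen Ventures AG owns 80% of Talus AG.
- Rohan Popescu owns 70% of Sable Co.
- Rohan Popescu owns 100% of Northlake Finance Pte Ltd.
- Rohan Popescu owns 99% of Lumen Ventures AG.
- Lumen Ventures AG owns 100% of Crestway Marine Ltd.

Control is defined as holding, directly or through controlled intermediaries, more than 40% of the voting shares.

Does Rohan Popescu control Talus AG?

Rohan holds 99% of Lumen, so Rohan controls Lumen.
Rohan and Lumen together hold 20% + 80% = 100% of Talus, so Rohan controls Talus.

Yes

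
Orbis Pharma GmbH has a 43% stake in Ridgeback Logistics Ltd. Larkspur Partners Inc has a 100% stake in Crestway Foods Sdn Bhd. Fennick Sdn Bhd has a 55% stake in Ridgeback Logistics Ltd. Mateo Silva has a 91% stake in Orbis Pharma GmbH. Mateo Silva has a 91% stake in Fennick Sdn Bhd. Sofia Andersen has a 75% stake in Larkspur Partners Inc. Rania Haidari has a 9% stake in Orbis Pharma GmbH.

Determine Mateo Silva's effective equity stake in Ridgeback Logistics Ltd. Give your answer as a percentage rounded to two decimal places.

89.18%

Mateo reaches Ridgeback along 2 paths.
Via Fennick: 91% × 55% = 50.05%.
Via Orbis: 91% × 43% = 39.13%.
Total: 50.05% + 39.13% = 89.18%.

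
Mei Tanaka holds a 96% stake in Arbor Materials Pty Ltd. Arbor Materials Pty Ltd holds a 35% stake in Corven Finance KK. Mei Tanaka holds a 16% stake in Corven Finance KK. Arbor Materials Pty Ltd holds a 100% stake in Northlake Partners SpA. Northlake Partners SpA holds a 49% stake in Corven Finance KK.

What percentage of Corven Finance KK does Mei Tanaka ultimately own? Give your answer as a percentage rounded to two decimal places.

96.64%

Mei reaches Corven along 3 paths.
Direct stake: 16% = 16%.
Via Arbor: 96% × 35% = 33.6%.
Via Arbor → Northlake: 96% × 100% × 49% = 47.04%.
Total: 16% + 33.6% + 47.04% = 96.64%.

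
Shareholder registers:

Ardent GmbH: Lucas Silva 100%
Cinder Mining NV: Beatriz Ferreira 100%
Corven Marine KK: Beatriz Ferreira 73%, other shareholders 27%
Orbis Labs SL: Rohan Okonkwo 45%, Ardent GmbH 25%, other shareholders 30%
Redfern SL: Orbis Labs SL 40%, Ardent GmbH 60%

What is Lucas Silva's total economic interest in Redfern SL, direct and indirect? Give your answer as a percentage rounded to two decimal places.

Lucas reaches Redfern along 2 paths.
Via Ardent → Orbis: 100% × 25% × 40% = 10%.
Via Ardent: 100% × 60% = 60%.
Total: 10% + 60% = 70%.
Rounded: 70.00%.

70.00%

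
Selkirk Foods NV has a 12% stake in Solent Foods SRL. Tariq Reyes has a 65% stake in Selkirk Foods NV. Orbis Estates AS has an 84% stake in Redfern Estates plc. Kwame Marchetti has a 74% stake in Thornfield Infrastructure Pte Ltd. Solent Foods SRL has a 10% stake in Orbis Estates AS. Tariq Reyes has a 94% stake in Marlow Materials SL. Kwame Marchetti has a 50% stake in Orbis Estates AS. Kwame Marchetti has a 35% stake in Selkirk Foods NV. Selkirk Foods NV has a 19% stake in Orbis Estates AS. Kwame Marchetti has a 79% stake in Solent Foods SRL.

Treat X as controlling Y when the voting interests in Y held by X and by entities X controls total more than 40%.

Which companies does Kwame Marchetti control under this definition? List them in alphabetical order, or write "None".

Orbis Estates AS, Redfern Estates plc, Solent Foods SRL, Thornfield Infrastructure Pte Ltd

Kwame holds 74% of Thornfield, so Kwame controls Thornfield.
Kwame holds 79% of Solent, so Kwame controls Solent.
Kwame and Solent together hold 50% + 10% = 60% of Orbis, so Kwame controls Orbis.
Orbis holds 84% of Redfern, so Kwame controls Redfern.
No other company's threshold is met.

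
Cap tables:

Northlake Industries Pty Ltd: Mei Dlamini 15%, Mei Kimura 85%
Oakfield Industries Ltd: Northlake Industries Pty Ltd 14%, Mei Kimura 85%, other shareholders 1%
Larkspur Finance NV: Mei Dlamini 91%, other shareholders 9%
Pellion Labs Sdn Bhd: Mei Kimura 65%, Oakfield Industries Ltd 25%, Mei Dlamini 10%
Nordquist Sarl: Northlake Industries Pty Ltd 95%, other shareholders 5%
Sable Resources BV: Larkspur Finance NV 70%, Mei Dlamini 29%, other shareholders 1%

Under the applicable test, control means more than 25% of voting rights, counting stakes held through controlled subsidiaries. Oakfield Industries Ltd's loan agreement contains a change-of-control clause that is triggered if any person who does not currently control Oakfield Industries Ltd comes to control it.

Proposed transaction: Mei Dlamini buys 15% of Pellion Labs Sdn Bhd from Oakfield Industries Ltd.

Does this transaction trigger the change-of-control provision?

The purchase adds only to Mei Dlamini's holdings (Oakfield's stake shrinks), so Mei Dlamini is the only person who could newly come to control Oakfield.
Mei Dlamini holds 91% of Larkspur, so Mei Dlamini controls Larkspur.
Larkspur and Mei Dlamini together hold 70% + 29% = 99% of Sable, so Mei Dlamini controls Sable.
Neither Mei Dlamini nor any entity Mei Dlamini controls holds any voting interest in Oakfield.
So before the transaction, Mei Dlamini does not control Oakfield.
After the purchase, Mei Dlamini's direct stake in Pellion rises to 10% + 15% = 25%, and Oakfield's stake falls to 10%.
Mei Dlamini's side now holds 25% of Pellion, not > 25%, so Mei Dlamini still does not control Pellion.
After the transaction, neither Mei Dlamini nor any entity Mei Dlamini controls holds a voting interest in Oakfield, so Mei Dlamini still does not control it.
No new person acquires control, so the clause is not triggered.

No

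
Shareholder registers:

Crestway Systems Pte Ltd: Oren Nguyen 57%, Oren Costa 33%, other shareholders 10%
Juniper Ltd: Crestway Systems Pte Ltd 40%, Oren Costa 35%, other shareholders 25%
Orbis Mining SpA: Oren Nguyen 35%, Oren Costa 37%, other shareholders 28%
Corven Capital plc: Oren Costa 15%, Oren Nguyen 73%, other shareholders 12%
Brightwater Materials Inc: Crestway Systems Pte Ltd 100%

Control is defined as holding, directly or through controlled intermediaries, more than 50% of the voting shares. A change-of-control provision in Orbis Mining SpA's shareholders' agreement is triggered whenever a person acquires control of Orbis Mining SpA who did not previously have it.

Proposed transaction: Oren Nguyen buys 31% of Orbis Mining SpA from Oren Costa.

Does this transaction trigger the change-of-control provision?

Yes

The purchase adds only to Oren Nguyen's holdings (Oren Costa's stake shrinks), so Oren Nguyen is the only person who could newly come to control Orbis.
Oren Nguyen holds 57% of Crestway, so Oren Nguyen controls Crestway.
Oren Nguyen holds 73% of Corven, so Oren Nguyen controls Corven.
Crestway holds 100% of Brightwater, so Oren Nguyen controls Brightwater.
In Orbis, Oren Nguyen's side holds only 35%, not > 50%.
So before the transaction, Oren Nguyen does not control Orbis.
After the purchase, Oren Nguyen's direct stake in Orbis rises to 35% + 31% = 66%, and Oren Costa's stake falls to 6%.
Oren Nguyen holds 66% of Orbis, so Oren Nguyen controls Orbis.
Oren Nguyen did not control Orbis before and does after, so the clause is triggered.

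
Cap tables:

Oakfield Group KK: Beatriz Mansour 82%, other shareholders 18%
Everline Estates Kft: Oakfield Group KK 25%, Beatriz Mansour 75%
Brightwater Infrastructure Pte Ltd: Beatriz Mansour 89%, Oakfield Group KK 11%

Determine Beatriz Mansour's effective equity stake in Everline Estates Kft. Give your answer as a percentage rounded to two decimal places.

95.50%

Beatriz reaches Everline along 2 paths.
Via Oakfield: 82% × 25% = 20.5%.
Direct stake: 75% = 75%.
Total: 20.5% + 75% = 95.5%.
Rounded: 95.50%.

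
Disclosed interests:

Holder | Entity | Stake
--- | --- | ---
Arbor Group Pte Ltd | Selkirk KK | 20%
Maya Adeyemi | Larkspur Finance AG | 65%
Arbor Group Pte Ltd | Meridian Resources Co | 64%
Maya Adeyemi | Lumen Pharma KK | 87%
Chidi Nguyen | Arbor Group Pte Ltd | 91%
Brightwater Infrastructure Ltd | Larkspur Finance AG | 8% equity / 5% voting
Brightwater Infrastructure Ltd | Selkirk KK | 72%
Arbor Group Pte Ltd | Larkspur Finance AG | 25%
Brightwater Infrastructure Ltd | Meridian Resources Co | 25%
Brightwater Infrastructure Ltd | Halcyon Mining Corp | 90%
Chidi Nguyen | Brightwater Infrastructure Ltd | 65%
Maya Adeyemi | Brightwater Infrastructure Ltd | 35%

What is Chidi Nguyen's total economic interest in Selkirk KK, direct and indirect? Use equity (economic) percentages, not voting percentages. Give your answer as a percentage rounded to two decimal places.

Chidi reaches Selkirk along 2 paths.
Via Arbor: 91% × 20% = 18.2%.
Via Brightwater: 65% × 72% = 46.8%.
Total: 18.2% + 46.8% = 65%.
Rounded: 65.00%.

65.00%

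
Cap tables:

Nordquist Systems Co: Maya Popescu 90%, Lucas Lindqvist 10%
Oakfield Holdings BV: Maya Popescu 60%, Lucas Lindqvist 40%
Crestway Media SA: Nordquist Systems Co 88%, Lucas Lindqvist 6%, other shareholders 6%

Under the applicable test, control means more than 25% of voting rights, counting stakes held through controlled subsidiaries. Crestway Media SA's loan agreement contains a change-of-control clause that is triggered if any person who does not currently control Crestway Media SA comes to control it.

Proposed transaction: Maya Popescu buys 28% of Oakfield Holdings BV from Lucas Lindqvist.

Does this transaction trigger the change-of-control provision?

The purchase adds only to Maya's holdings (Lucas's stake shrinks), so Maya is the only person who could newly come to control Crestway.
Maya holds 90% of Nordquist, so Maya controls Nordquist.
Nordquist holds 88% of Crestway, so Maya controls Crestway.
So Maya already controls Crestway before the transaction.
After the purchase, Maya's direct stake in Oakfield rises to 60% + 28% = 88%, and Lucas's stake falls to 12%.
Maya controlled Crestway already, so this is not a new person acquiring control; every other person's position is unchanged or reduced.
No new person acquires control, so the clause is not triggered.

No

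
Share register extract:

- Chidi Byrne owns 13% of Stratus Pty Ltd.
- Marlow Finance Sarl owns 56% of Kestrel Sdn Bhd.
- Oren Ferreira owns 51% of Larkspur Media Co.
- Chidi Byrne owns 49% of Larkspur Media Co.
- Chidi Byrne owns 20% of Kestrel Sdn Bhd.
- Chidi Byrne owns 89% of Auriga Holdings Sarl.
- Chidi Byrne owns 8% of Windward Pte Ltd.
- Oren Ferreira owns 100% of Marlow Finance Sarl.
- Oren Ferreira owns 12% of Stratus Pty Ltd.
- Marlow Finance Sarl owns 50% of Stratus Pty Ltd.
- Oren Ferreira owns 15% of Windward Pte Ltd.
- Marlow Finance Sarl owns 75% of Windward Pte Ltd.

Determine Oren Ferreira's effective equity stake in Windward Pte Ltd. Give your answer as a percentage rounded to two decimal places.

Oren reaches Windward along 2 paths.
Via Marlow: 100% × 75% = 75%.
Direct stake: 15% = 15%.
Total: 75% + 15% = 90%.
Rounded: 90.00%.

90.00%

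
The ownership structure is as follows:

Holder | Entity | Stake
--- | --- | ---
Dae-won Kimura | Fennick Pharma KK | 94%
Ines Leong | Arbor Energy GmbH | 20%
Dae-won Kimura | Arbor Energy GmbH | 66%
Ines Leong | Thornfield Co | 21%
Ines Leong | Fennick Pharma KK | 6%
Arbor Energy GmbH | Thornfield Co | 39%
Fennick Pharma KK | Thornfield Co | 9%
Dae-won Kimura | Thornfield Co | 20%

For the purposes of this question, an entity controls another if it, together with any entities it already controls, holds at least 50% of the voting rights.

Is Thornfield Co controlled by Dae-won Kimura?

Yes

Dae-won holds 66% of Arbor, so Dae-won controls Arbor.
Dae-won holds 94% of Fennick, so Dae-won controls Fennick.
Arbor and Dae-won and Fennick together hold 39% + 20% + 9% = 68% of Thornfield, so Dae-won controls Thornfield.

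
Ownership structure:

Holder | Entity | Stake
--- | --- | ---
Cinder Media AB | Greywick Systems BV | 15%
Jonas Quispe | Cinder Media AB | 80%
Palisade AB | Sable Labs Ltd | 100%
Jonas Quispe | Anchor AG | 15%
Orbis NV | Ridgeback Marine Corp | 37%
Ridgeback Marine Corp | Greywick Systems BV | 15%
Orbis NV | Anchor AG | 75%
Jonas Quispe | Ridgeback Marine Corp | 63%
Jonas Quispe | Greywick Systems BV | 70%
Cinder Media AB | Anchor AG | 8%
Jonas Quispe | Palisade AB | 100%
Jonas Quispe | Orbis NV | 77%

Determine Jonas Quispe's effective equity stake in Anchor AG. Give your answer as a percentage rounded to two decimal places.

79.15%

Jonas reaches Anchor along 3 paths.
Direct stake: 15% = 15%.
Via Orbis: 77% × 75% = 57.75%.
Via Cinder: 80% × 8% = 6.4%.
Total: 15% + 57.75% + 6.4% = 79.15%.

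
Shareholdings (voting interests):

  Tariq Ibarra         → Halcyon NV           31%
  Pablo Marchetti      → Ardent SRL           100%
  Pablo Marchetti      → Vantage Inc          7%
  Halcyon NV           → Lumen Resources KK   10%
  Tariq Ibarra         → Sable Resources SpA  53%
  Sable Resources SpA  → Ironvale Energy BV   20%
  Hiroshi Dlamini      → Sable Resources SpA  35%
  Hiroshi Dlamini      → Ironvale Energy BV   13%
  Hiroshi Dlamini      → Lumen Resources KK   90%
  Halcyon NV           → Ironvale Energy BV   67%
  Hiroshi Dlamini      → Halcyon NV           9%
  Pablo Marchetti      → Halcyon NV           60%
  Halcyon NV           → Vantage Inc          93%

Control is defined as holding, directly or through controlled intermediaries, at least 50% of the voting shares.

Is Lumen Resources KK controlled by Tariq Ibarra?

No

Tariq holds 53% of Sable, so Tariq controls Sable.
Neither Tariq nor any entity Tariq controls holds any voting interest in Lumen.
So Tariq does not control Lumen.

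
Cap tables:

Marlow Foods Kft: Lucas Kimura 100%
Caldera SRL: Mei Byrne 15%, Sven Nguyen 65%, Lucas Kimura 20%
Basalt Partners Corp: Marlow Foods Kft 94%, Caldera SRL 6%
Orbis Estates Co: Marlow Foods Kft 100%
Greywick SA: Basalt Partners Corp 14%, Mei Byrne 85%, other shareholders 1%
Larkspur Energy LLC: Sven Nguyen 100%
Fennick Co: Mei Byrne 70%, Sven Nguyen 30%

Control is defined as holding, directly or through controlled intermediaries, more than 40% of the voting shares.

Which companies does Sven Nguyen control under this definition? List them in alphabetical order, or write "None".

Caldera SRL, Larkspur Energy LLC

Sven holds 65% of Caldera, so Sven controls Caldera.
Sven holds 100% of Larkspur, so Sven controls Larkspur.
No other company's threshold is met.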